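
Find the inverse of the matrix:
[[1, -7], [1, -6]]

For [[a,b],[c,d]], inverse = (1/det)·[[d,-b],[-c,a]]
det = (1)(-6) - (-7)(1) = -6 - -7 = 1
Inverse = [[-6, 7], [-1, 1]]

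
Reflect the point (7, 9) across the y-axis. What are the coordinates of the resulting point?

Reflection across y-axis: (7, 9) → (-7, 9)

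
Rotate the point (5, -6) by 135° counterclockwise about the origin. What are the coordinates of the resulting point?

Rotation matrix for 135°: [[cos 135°, -sin 135°], [sin 135°, cos 135°]] ≈ [[-0.707107, -0.707107], [0.707107, -0.707107]]
[[-0.707107, -0.707107], [0.707107, -0.707107]] × [5, -6]ᵀ ≈ [0.7071, 7.7782]ᵀ
Result: (0.7071, 7.7782)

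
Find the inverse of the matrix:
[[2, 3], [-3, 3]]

For [[a,b],[c,d]], inverse = (1/det)·[[d,-b],[-c,a]]
det = (2)(3) - (3)(-3) = 6 - -9 = 15
Inverse = (1/15)·[[3, -3], [3, 2]]
= [[1/5, -1/5], [1/5, 2/15]]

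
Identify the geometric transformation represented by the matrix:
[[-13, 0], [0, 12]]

This matrix represents: non-uniform scaling by sx = -13, sy = 12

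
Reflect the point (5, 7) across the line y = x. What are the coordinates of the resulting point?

Reflection across line y = x: (5, 7) → (7, 5)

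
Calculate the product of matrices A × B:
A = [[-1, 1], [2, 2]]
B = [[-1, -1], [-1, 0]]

Matrix multiplication:
C[0][0] = -1×-1 + 1×-1 = 0
C[0][1] = -1×-1 + 1×0 = 1
C[1][0] = 2×-1 + 2×-1 = -4
C[1][1] = 2×-1 + 2×0 = -2
Result: [[0, 1], [-4, -2]]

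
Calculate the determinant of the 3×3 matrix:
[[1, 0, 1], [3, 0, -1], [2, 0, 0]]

Expansion along first row:
det = 1·det([[0,-1],[0,0]]) - 0·det([[3,-1],[2,0]]) + 1·det([[3,0],[2,0]])
    = 1·(0·0 - -1·0) - 0·(3·0 - -1·2) + 1·(3·0 - 0·2)
    = 1·0 - 0·2 + 1·0
    = 0 + 0 + 0 = 0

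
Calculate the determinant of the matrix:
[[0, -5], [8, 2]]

For a 2×2 matrix [[a, b], [c, d]], det = ad - bc
det = (0)(2) - (-5)(8) = 0 - -40 = 40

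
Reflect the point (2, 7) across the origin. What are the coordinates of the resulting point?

Reflection across origin: (2, 7) → (-2, -7)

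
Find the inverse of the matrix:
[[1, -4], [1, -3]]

For [[a,b],[c,d]], inverse = (1/det)·[[d,-b],[-c,a]]
det = (1)(-3) - (-4)(1) = -3 - -4 = 1
Inverse = [[-3, 4], [-1, 1]]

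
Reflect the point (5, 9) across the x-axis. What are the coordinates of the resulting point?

Reflection across x-axis: (5, 9) → (5, -9)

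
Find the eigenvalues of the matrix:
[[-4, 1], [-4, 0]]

Characteristic equation: det(A - λI) = 0
λ² - (trace)λ + (det) = 0
trace = -4 + 0 = -4, det = (-4)(0) - (1)(-4) = 4
λ² - (-4)λ + (4) = 0
λ = (-4 ± √((-4)² - 4·(4))) / 2 = (-4 ± √0) / 2
Solving: λ = -2, -2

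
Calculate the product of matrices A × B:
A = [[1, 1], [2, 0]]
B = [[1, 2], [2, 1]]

Matrix multiplication:
C[0][0] = 1×1 + 1×2 = 3
C[0][1] = 1×2 + 1×1 = 3
C[1][0] = 2×1 + 0×2 = 2
C[1][1] = 2×2 + 0×1 = 4
Result: [[3, 3], [2, 4]]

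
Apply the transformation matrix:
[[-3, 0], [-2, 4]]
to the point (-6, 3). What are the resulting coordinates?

Matrix multiplication:
[[-3, 0], [-2, 4]] × [-6, 3]ᵀ
= [(-3)(-6) + (0)(3), (-2)(-6) + (4)(3)]ᵀ
= [18, 24]ᵀ
Result: (18, 24)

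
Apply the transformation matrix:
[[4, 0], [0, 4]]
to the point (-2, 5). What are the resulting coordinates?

Matrix multiplication:
[[4, 0], [0, 4]] × [-2, 5]ᵀ
= [(4)(-2) + (0)(5), (0)(-2) + (4)(5)]ᵀ
= [-8, 20]ᵀ
Result: (-8, 20)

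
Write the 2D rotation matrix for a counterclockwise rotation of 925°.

Rotation matrix formula: [[cos θ, -sin θ], [sin θ, cos θ]]
For θ = 925°:
cos(925°) = -0.9063
sin(925°) = -0.4226
Result: [[-0.9063, 0.4226], [-0.4226, -0.9063]]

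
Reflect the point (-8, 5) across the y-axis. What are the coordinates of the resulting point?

Reflection across y-axis: (-8, 5) → (8, 5)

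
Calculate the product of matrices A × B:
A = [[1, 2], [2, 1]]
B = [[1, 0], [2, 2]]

Matrix multiplication:
C[0][0] = 1×1 + 2×2 = 5
C[0][1] = 1×0 + 2×2 = 4
C[1][0] = 2×1 + 1×2 = 4
C[1][1] = 2×0 + 1×2 = 2
Result: [[5, 4], [4, 2]]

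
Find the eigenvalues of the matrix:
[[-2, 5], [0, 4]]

Characteristic equation: det(A - λI) = 0
λ² - (trace)λ + (det) = 0
trace = -2 + 4 = 2, det = (-2)(4) - (5)(0) = -8
λ² - (2)λ + (-8) = 0
λ = (2 ± √((2)² - 4·(-8))) / 2 = (2 ± √36) / 2
Solving: λ = -2, 4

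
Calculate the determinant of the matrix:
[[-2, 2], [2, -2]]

For a 2×2 matrix [[a, b], [c, d]], det = ad - bc
det = (-2)(-2) - (2)(2) = 4 - 4 = 0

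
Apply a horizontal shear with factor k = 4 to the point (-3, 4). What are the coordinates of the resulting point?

Shear matrix for horizontal shear with factor k = 4:
[[1, 4], [0, 1]]
Result: (-3, 4) → (13, 4)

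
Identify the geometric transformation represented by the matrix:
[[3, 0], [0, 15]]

This matrix represents: non-uniform scaling by sx = 3, sy = 15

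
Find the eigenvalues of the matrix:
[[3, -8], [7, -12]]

Characteristic equation: det(A - λI) = 0
λ² - (trace)λ + (det) = 0
trace = 3 + -12 = -9, det = (3)(-12) - (-8)(7) = 20
λ² - (-9)λ + (20) = 0
λ = (-9 ± √((-9)² - 4·(20))) / 2 = (-9 ± √1) / 2
Solving: λ = -5, -4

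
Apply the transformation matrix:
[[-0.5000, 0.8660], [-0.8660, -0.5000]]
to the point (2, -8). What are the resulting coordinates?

Matrix multiplication:
[[-0.5000, 0.8660], [-0.8660, -0.5000]] × [2, -8]ᵀ
= [(-0.5000)(2) + (0.8660)(-8), (-0.8660)(2) + (-0.5000)(-8)]ᵀ
= [-7.9280, 2.2680]ᵀ
Result: (-7.9280, 2.2680)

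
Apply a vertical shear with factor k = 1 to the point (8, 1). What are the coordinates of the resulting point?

Shear matrix for vertical shear with factor k = 1:
[[1, 0], [1, 1]]
Result: (8, 1) → (8, 9)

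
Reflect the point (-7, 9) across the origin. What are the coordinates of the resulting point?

Reflection across origin: (-7, 9) → (7, -9)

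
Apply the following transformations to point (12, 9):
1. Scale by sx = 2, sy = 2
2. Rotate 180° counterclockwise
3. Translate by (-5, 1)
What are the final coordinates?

Step 1: Scale → (24, 18)
Step 2: Rotate 180° → (-24, -18)
Step 3: Translate → (-29, -17)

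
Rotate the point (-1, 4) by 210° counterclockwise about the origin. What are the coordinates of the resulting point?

Rotation matrix for 210°: [[cos 210°, -sin 210°], [sin 210°, cos 210°]] ≈ [[-0.866025, 0.500000], [-0.500000, -0.866025]]
[[-0.866025, 0.500000], [-0.500000, -0.866025]] × [-1, 4]ᵀ ≈ [2.8660, -2.9641]ᵀ
Result: (2.8660, -2.9641)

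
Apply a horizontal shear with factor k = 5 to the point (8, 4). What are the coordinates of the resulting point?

Shear matrix for horizontal shear with factor k = 5:
[[1, 5], [0, 1]]
Result: (8, 4) → (28, 4)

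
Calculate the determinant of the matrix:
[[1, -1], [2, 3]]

For a 2×2 matrix [[a, b], [c, d]], det = ad - bc
det = (1)(3) - (-1)(2) = 3 - -2 = 5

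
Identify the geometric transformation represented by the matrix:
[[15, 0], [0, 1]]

This matrix represents: non-uniform scaling by sx = 15, sy = 1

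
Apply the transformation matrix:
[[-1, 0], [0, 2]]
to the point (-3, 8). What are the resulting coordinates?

Matrix multiplication:
[[-1, 0], [0, 2]] × [-3, 8]ᵀ
= [(-1)(-3) + (0)(8), (0)(-3) + (2)(8)]ᵀ
= [3, 16]ᵀ
Result: (3, 16)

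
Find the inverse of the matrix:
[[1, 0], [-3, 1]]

For [[a,b],[c,d]], inverse = (1/det)·[[d,-b],[-c,a]]
det = (1)(1) - (0)(-3) = 1 - 0 = 1
Inverse = [[1, 0], [3, 1]]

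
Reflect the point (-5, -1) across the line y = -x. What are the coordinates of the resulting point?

Reflection across line y = -x: (-5, -1) → (1, 5)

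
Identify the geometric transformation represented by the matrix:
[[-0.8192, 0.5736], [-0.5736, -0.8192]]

This matrix represents: rotation by 215° counterclockwise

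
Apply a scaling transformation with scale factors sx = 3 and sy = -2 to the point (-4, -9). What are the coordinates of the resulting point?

Scaling matrix:
[[3, 0], [0, -2]]
Result: (-4 × 3, -9 × -2) = (-12, 18)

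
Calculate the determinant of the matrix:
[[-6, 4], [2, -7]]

For a 2×2 matrix [[a, b], [c, d]], det = ad - bc
det = (-6)(-7) - (4)(2) = 42 - 8 = 34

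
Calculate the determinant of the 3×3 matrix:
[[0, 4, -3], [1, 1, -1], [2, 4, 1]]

Expansion along first row:
det = 0·det([[1,-1],[4,1]]) - 4·det([[1,-1],[2,1]]) + -3·det([[1,1],[2,4]])
    = 0·(1·1 - -1·4) - 4·(1·1 - -1·2) + -3·(1·4 - 1·2)
    = 0·5 - 4·3 + -3·2
    = 0 + -12 + -6 = -18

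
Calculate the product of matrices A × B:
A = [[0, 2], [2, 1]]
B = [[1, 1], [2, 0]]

Matrix multiplication:
C[0][0] = 0×1 + 2×2 = 4
C[0][1] = 0×1 + 2×0 = 0
C[1][0] = 2×1 + 1×2 = 4
C[1][1] = 2×1 + 1×0 = 2
Result: [[4, 0], [4, 2]]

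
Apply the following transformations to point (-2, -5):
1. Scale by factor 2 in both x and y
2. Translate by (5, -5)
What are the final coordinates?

Step 1: Scale (-2, -5) by 2 → (-4, -10)
Step 2: Translate by (5, -5) → (1, -15)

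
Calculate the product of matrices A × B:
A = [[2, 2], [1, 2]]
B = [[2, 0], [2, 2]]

Matrix multiplication:
C[0][0] = 2×2 + 2×2 = 8
C[0][1] = 2×0 + 2×2 = 4
C[1][0] = 1×2 + 2×2 = 6
C[1][1] = 1×0 + 2×2 = 4
Result: [[8, 4], [6, 4]]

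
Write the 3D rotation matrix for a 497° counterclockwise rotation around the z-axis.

Rotation matrix for counterclockwise 497° around z-axis:
cos(497°) = -0.7314, sin(497°) = 0.6820
Result: [[-0.7314, -0.6820, 0], [0.6820, -0.7314, 0], [0, 0, 1]]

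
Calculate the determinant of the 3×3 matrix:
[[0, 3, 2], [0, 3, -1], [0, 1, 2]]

Expansion along first row:
det = 0·det([[3,-1],[1,2]]) - 3·det([[0,-1],[0,2]]) + 2·det([[0,3],[0,1]])
    = 0·(3·2 - -1·1) - 3·(0·2 - -1·0) + 2·(0·1 - 3·0)
    = 0·7 - 3·0 + 2·0
    = 0 + 0 + 0 = 0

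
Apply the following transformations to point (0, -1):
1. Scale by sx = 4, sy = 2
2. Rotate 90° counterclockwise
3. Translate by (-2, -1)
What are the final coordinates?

Step 1: Scale → (0, -2)
Step 2: Rotate 90° → (2, 0)
Step 3: Translate → (0, -1)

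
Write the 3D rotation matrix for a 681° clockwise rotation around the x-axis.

Rotation matrix for clockwise 681° around x-axis:
A clockwise rotation by 681° is a counterclockwise rotation by -681°.
cos(-681°) = 0.7771, sin(-681°) = 0.6293
Result: [[1, 0, 0], [0, 0.7771, -0.6293], [0, 0.6293, 0.7771]]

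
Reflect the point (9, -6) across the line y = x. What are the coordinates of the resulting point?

Reflection across line y = x: (9, -6) → (-6, 9)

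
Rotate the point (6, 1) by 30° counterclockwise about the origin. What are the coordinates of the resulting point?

Rotation matrix for 30°: [[cos 30°, -sin 30°], [sin 30°, cos 30°]] ≈ [[0.866025, -0.500000], [0.500000, 0.866025]]
[[0.866025, -0.500000], [0.500000, 0.866025]] × [6, 1]ᵀ ≈ [4.6962, 3.8660]ᵀ
Result: (4.6962, 3.8660)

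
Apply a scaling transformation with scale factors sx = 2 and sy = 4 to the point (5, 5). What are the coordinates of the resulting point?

Scaling matrix:
[[2, 0], [0, 4]]
Result: (5 × 2, 5 × 4) = (10, 20)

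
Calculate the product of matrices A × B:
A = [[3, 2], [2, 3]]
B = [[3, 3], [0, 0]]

Matrix multiplication:
C[0][0] = 3×3 + 2×0 = 9
C[0][1] = 3×3 + 2×0 = 9
C[1][0] = 2×3 + 3×0 = 6
C[1][1] = 2×3 + 3×0 = 6
Result: [[9, 9], [6, 6]]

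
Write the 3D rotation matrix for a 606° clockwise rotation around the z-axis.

Rotation matrix for clockwise 606° around z-axis:
A clockwise rotation by 606° is a counterclockwise rotation by -606°.
cos(-606°) = -0.4067, sin(-606°) = 0.9135
Result: [[-0.4067, -0.9135, 0], [0.9135, -0.4067, 0], [0, 0, 1]]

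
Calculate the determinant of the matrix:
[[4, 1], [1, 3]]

For a 2×2 matrix [[a, b], [c, d]], det = ad - bc
det = (4)(3) - (1)(1) = 12 - 1 = 11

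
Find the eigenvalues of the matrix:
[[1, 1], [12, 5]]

Characteristic equation: det(A - λI) = 0
λ² - (trace)λ + (det) = 0
trace = 1 + 5 = 6, det = (1)(5) - (1)(12) = -7
λ² - (6)λ + (-7) = 0
λ = (6 ± √((6)² - 4·(-7))) / 2 = (6 ± √64) / 2
Solving: λ = -1, 7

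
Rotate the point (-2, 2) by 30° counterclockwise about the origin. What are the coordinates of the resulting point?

Rotation matrix for 30°: [[cos 30°, -sin 30°], [sin 30°, cos 30°]] ≈ [[0.866025, -0.500000], [0.500000, 0.866025]]
[[0.866025, -0.500000], [0.500000, 0.866025]] × [-2, 2]ᵀ ≈ [-2.7321, 0.7321]ᵀ
Result: (-2.7321, 0.7321)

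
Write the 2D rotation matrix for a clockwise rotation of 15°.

Rotation matrix formula: [[cos θ, -sin θ], [sin θ, cos θ]]
A clockwise rotation by 15° is equivalent to a counterclockwise rotation by -15°.
For θ = -15°:
cos(-15°) = 0.9659
sin(-15°) = -0.2588
Result: [[0.9659, 0.2588], [-0.2588, 0.9659]]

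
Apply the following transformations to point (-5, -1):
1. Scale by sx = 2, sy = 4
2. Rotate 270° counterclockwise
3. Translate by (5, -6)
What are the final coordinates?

Step 1: Scale → (-10, -4)
Step 2: Rotate 270° → (-4, 10)
Step 3: Translate → (1, 4)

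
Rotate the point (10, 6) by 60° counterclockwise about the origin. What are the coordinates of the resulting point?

Rotation matrix for 60°: [[cos 60°, -sin 60°], [sin 60°, cos 60°]] ≈ [[0.500000, -0.866025], [0.866025, 0.500000]]
[[0.500000, -0.866025], [0.866025, 0.500000]] × [10, 6]ᵀ ≈ [-0.1962, 11.6603]ᵀ
Result: (-0.1962, 11.6603)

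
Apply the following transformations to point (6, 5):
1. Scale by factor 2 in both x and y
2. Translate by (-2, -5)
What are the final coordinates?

Step 1: Scale (6, 5) by 2 → (12, 10)
Step 2: Translate by (-2, -5) → (10, 5)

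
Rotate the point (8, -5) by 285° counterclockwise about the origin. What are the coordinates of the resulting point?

Rotation matrix for 285°: [[cos 285°, -sin 285°], [sin 285°, cos 285°]] ≈ [[0.258819, 0.965926], [-0.965926, 0.258819]]
[[0.258819, 0.965926], [-0.965926, 0.258819]] × [8, -5]ᵀ ≈ [-2.7591, -9.0215]ᵀ
Result: (-2.7591, -9.0215)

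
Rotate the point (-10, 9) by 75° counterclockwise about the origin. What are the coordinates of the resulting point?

Rotation matrix for 75°: [[cos 75°, -sin 75°], [sin 75°, cos 75°]] ≈ [[0.258819, -0.965926], [0.965926, 0.258819]]
[[0.258819, -0.965926], [0.965926, 0.258819]] × [-10, 9]ᵀ ≈ [-11.2815, -7.3299]ᵀ
Result: (-11.2815, -7.3299)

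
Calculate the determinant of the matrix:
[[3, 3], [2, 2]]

For a 2×2 matrix [[a, b], [c, d]], det = ad - bc
det = (3)(2) - (3)(2) = 6 - 6 = 0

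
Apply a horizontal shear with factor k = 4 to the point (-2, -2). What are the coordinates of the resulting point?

Shear matrix for horizontal shear with factor k = 4:
[[1, 4], [0, 1]]
Result: (-2, -2) → (-10, -2)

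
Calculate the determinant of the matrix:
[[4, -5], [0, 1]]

For a 2×2 matrix [[a, b], [c, d]], det = ad - bc
det = (4)(1) - (-5)(0) = 4 - 0 = 4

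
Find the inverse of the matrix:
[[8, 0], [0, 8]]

For [[a,b],[c,d]], inverse = (1/det)·[[d,-b],[-c,a]]
det = (8)(8) - (0)(0) = 64 - 0 = 64
Inverse = (1/64)·[[8, 0], [0, 8]]
= [[1/8, 0], [0, 1/8]]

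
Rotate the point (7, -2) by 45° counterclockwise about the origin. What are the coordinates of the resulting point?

Rotation matrix for 45°: [[cos 45°, -sin 45°], [sin 45°, cos 45°]] ≈ [[0.707107, -0.707107], [0.707107, 0.707107]]
[[0.707107, -0.707107], [0.707107, 0.707107]] × [7, -2]ᵀ ≈ [6.3640, 3.5355]ᵀ
Result: (6.3640, 3.5355)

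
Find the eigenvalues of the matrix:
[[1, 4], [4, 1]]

Characteristic equation: det(A - λI) = 0
λ² - (trace)λ + (det) = 0
trace = 1 + 1 = 2, det = (1)(1) - (4)(4) = -15
λ² - (2)λ + (-15) = 0
λ = (2 ± √((2)² - 4·(-15))) / 2 = (2 ± √64) / 2
Solving: λ = -3, 5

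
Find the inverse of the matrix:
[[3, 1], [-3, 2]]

For [[a,b],[c,d]], inverse = (1/det)·[[d,-b],[-c,a]]
det = (3)(2) - (1)(-3) = 6 - -3 = 9
Inverse = (1/9)·[[2, -1], [3, 3]]
= [[2/9, -1/9], [1/3, 1/3]]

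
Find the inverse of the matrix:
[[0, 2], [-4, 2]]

For [[a,b],[c,d]], inverse = (1/det)·[[d,-b],[-c,a]]
det = (0)(2) - (2)(-4) = 0 - -8 = 8
Inverse = (1/8)·[[2, -2], [4, 0]]
= [[1/4, -1/4], [1/2, 0]]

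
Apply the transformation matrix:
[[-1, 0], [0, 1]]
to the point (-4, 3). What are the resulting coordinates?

Matrix multiplication:
[[-1, 0], [0, 1]] × [-4, 3]ᵀ
= [(-1)(-4) + (0)(3), (0)(-4) + (1)(3)]ᵀ
= [4, 3]ᵀ
Result: (4, 3)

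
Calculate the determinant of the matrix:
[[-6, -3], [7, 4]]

For a 2×2 matrix [[a, b], [c, d]], det = ad - bc
det = (-6)(4) - (-3)(7) = -24 - -21 = -3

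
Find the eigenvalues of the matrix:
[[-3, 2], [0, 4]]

Characteristic equation: det(A - λI) = 0
λ² - (trace)λ + (det) = 0
trace = -3 + 4 = 1, det = (-3)(4) - (2)(0) = -12
λ² - (1)λ + (-12) = 0
λ = (1 ± √((1)² - 4·(-12))) / 2 = (1 ± √49) / 2
Solving: λ = -3, 4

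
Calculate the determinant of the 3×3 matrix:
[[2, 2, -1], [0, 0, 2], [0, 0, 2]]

Expansion along first row:
det = 2·det([[0,2],[0,2]]) - 2·det([[0,2],[0,2]]) + -1·det([[0,0],[0,0]])
    = 2·(0·2 - 2·0) - 2·(0·2 - 2·0) + -1·(0·0 - 0·0)
    = 2·0 - 2·0 + -1·0
    = 0 + 0 + 0 = 0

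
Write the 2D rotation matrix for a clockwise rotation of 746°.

Rotation matrix formula: [[cos θ, -sin θ], [sin θ, cos θ]]
A clockwise rotation by 746° is equivalent to a counterclockwise rotation by -746°.
For θ = -746°:
cos(-746°) = 0.8988
sin(-746°) = -0.4384
Result: [[0.8988, 0.4384], [-0.4384, 0.8988]]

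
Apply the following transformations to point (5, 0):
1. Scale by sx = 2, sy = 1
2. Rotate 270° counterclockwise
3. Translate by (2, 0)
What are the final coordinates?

Step 1: Scale → (10, 0)
Step 2: Rotate 270° → (0, -10)
Step 3: Translate → (2, -10)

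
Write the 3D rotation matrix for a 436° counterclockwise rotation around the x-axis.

Rotation matrix for counterclockwise 436° around x-axis:
cos(436°) = 0.2419, sin(436°) = 0.9703
Result: [[1, 0, 0], [0, 0.2419, -0.9703], [0, 0.9703, 0.2419]]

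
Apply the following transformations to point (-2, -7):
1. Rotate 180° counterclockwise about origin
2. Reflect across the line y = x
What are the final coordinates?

Step 1: Rotate 180° → (2, 7)
Step 2: Reflect across line y = x → (7, 2)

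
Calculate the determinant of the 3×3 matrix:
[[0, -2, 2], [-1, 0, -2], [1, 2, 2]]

Expansion along first row:
det = 0·det([[0,-2],[2,2]]) - -2·det([[-1,-2],[1,2]]) + 2·det([[-1,0],[1,2]])
    = 0·(0·2 - -2·2) - -2·(-1·2 - -2·1) + 2·(-1·2 - 0·1)
    = 0·4 - -2·0 + 2·-2
    = 0 + 0 + -4 = -4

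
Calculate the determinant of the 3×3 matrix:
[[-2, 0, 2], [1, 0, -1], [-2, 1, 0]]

Expansion along first row:
det = -2·det([[0,-1],[1,0]]) - 0·det([[1,-1],[-2,0]]) + 2·det([[1,0],[-2,1]])
    = -2·(0·0 - -1·1) - 0·(1·0 - -1·-2) + 2·(1·1 - 0·-2)
    = -2·1 - 0·-2 + 2·1
    = -2 + 0 + 2 = 0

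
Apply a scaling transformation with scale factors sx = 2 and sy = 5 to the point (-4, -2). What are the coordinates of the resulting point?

Scaling matrix:
[[2, 0], [0, 5]]
Result: (-4 × 2, -2 × 5) = (-8, -10)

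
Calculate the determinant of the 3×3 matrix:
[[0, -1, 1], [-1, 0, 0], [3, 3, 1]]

Expansion along first row:
det = 0·det([[0,0],[3,1]]) - -1·det([[-1,0],[3,1]]) + 1·det([[-1,0],[3,3]])
    = 0·(0·1 - 0·3) - -1·(-1·1 - 0·3) + 1·(-1·3 - 0·3)
    = 0·0 - -1·-1 + 1·-3
    = 0 + -1 + -3 = -4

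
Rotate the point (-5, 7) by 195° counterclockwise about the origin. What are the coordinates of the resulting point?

Rotation matrix for 195°: [[cos 195°, -sin 195°], [sin 195°, cos 195°]] ≈ [[-0.965926, 0.258819], [-0.258819, -0.965926]]
[[-0.965926, 0.258819], [-0.258819, -0.965926]] × [-5, 7]ᵀ ≈ [6.6414, -5.4674]ᵀ
Result: (6.6414, -5.4674)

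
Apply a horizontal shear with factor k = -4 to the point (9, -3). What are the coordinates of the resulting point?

Shear matrix for horizontal shear with factor k = -4:
[[1, -4], [0, 1]]
Result: (9, -3) → (21, -3)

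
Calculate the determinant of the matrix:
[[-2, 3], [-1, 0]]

For a 2×2 matrix [[a, b], [c, d]], det = ad - bc
det = (-2)(0) - (3)(-1) = 0 - -3 = 3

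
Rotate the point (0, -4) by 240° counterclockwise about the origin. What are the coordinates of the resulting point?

Rotation matrix for 240°: [[cos 240°, -sin 240°], [sin 240°, cos 240°]] ≈ [[-0.500000, 0.866025], [-0.866025, -0.500000]]
[[-0.500000, 0.866025], [-0.866025, -0.500000]] × [0, -4]ᵀ ≈ [-3.4641, 2]ᵀ
Result: (-3.4641, 2)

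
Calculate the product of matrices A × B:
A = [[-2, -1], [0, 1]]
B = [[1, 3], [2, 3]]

Matrix multiplication:
C[0][0] = -2×1 + -1×2 = -4
C[0][1] = -2×3 + -1×3 = -9
C[1][0] = 0×1 + 1×2 = 2
C[1][1] = 0×3 + 1×3 = 3
Result: [[-4, -9], [2, 3]]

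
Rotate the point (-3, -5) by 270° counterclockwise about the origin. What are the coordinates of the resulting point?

Rotation matrix for 270°: [[cos 270°, -sin 270°], [sin 270°, cos 270°]] = [[0, 1], [-1, 0]]
[[0, 1], [-1, 0]] × [-3, -5]ᵀ = [-5, 3]ᵀ
Result: (-5, 3)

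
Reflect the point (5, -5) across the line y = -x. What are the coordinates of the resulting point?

Reflection across line y = -x: (5, -5) → (5, -5)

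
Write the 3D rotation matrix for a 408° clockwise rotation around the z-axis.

Rotation matrix for clockwise 408° around z-axis:
A clockwise rotation by 408° is a counterclockwise rotation by -408°.
cos(-408°) = 0.6691, sin(-408°) = -0.7431
Result: [[0.6691, 0.7431, 0], [-0.7431, 0.6691, 0], [0, 0, 1]]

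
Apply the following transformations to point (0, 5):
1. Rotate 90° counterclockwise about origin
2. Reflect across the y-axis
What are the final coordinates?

Step 1: Rotate 90° → (-5, 0)
Step 2: Reflect across y-axis → (5, 0)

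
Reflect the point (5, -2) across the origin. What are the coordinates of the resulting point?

Reflection across origin: (5, -2) → (-5, 2)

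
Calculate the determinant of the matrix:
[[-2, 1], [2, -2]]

For a 2×2 matrix [[a, b], [c, d]], det = ad - bc
det = (-2)(-2) - (1)(2) = 4 - 2 = 2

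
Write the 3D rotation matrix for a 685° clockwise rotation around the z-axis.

Rotation matrix for clockwise 685° around z-axis:
A clockwise rotation by 685° is a counterclockwise rotation by -685°.
cos(-685°) = 0.8192, sin(-685°) = 0.5736
Result: [[0.8192, -0.5736, 0], [0.5736, 0.8192, 0], [0, 0, 1]]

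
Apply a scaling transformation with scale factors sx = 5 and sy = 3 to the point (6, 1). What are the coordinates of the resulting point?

Scaling matrix:
[[5, 0], [0, 3]]
Result: (6 × 5, 1 × 3) = (30, 3)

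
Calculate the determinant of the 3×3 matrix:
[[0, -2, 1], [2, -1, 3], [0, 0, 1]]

Expansion along first row:
det = 0·det([[-1,3],[0,1]]) - -2·det([[2,3],[0,1]]) + 1·det([[2,-1],[0,0]])
    = 0·(-1·1 - 3·0) - -2·(2·1 - 3·0) + 1·(2·0 - -1·0)
    = 0·-1 - -2·2 + 1·0
    = 0 + 4 + 0 = 4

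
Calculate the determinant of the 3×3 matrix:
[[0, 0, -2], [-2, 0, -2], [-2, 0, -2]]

Expansion along first row:
det = 0·det([[0,-2],[0,-2]]) - 0·det([[-2,-2],[-2,-2]]) + -2·det([[-2,0],[-2,0]])
    = 0·(0·-2 - -2·0) - 0·(-2·-2 - -2·-2) + -2·(-2·0 - 0·-2)
    = 0·0 - 0·0 + -2·0
    = 0 + 0 + 0 = 0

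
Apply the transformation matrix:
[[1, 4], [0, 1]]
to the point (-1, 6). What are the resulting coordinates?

Matrix multiplication:
[[1, 4], [0, 1]] × [-1, 6]ᵀ
= [(1)(-1) + (4)(6), (0)(-1) + (1)(6)]ᵀ
= [23, 6]ᵀ
Result: (23, 6)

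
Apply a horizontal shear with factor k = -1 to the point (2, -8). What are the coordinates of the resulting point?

Shear matrix for horizontal shear with factor k = -1:
[[1, -1], [0, 1]]
Result: (2, -8) → (10, -8)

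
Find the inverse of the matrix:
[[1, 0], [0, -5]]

For [[a,b],[c,d]], inverse = (1/det)·[[d,-b],[-c,a]]
det = (1)(-5) - (0)(0) = -5 - 0 = -5
Inverse = (1/-5)·[[-5, 0], [0, 1]]
= [[1, 0], [0, -1/5]]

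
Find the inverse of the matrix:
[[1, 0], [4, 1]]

For [[a,b],[c,d]], inverse = (1/det)·[[d,-b],[-c,a]]
det = (1)(1) - (0)(4) = 1 - 0 = 1
Inverse = [[1, 0], [-4, 1]]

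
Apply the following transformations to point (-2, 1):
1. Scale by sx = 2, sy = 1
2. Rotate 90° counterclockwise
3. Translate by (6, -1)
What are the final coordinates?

Step 1: Scale → (-4, 1)
Step 2: Rotate 90° → (-1, -4)
Step 3: Translate → (5, -5)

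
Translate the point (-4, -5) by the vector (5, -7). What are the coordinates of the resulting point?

Translation by (5, -7) (homogeneous matrix [[1, 0, 5], [0, 1, -7], [0, 0, 1]]):
x' = -4 + 5 = 1
y' = -5 + -7 = -12
Result: (1, -12)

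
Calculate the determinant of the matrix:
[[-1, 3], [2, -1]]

For a 2×2 matrix [[a, b], [c, d]], det = ad - bc
det = (-1)(-1) - (3)(2) = 1 - 6 = -5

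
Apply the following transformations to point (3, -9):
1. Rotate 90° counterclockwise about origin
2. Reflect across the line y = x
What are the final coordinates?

Step 1: Rotate 90° → (9, 3)
Step 2: Reflect across line y = x → (3, 9)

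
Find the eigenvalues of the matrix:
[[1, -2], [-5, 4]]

Characteristic equation: det(A - λI) = 0
λ² - (trace)λ + (det) = 0
trace = 1 + 4 = 5, det = (1)(4) - (-2)(-5) = -6
λ² - (5)λ + (-6) = 0
λ = (5 ± √((5)² - 4·(-6))) / 2 = (5 ± √49) / 2
Solving: λ = -1, 6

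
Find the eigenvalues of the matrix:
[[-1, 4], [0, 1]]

Characteristic equation: det(A - λI) = 0
λ² - (trace)λ + (det) = 0
trace = -1 + 1 = 0, det = (-1)(1) - (4)(0) = -1
λ² - (0)λ + (-1) = 0
λ = (0 ± √((0)² - 4·(-1))) / 2 = (0 ± √4) / 2
Solving: λ = -1, 1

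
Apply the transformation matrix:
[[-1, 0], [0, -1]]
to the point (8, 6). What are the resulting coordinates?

Matrix multiplication:
[[-1, 0], [0, -1]] × [8, 6]ᵀ
= [(-1)(8) + (0)(6), (0)(8) + (-1)(6)]ᵀ
= [-8, -6]ᵀ
Result: (-8, -6)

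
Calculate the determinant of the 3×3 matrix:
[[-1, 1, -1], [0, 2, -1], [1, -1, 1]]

Expansion along first row:
det = -1·det([[2,-1],[-1,1]]) - 1·det([[0,-1],[1,1]]) + -1·det([[0,2],[1,-1]])
    = -1·(2·1 - -1·-1) - 1·(0·1 - -1·1) + -1·(0·-1 - 2·1)
    = -1·1 - 1·1 + -1·-2
    = -1 + -1 + 2 = 0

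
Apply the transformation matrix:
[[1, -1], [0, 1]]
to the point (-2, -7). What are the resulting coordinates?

Matrix multiplication:
[[1, -1], [0, 1]] × [-2, -7]ᵀ
= [(1)(-2) + (-1)(-7), (0)(-2) + (1)(-7)]ᵀ
= [5, -7]ᵀ
Result: (5, -7)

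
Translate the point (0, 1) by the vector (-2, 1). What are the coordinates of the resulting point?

Translation by (-2, 1) (homogeneous matrix [[1, 0, -2], [0, 1, 1], [0, 0, 1]]):
x' = 0 + -2 = -2
y' = 1 + 1 = 2
Result: (-2, 2)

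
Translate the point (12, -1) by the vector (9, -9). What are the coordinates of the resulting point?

Translation by (9, -9) (homogeneous matrix [[1, 0, 9], [0, 1, -9], [0, 0, 1]]):
x' = 12 + 9 = 21
y' = -1 + -9 = -10
Result: (21, -10)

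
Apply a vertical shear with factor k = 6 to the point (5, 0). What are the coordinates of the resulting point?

Shear matrix for vertical shear with factor k = 6:
[[1, 0], [6, 1]]
Result: (5, 0) → (5, 30)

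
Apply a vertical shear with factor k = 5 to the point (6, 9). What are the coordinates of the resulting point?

Shear matrix for vertical shear with factor k = 5:
[[1, 0], [5, 1]]
Result: (6, 9) → (6, 39)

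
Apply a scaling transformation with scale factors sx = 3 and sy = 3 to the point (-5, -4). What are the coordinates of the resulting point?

Scaling matrix:
[[3, 0], [0, 3]]
Result: (-5 × 3, -4 × 3) = (-15, -12)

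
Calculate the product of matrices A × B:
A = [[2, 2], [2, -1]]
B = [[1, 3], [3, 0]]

Matrix multiplication:
C[0][0] = 2×1 + 2×3 = 8
C[0][1] = 2×3 + 2×0 = 6
C[1][0] = 2×1 + -1×3 = -1
C[1][1] = 2×3 + -1×0 = 6
Result: [[8, 6], [-1, 6]]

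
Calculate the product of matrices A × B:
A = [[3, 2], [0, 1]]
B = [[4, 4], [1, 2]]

Matrix multiplication:
C[0][0] = 3×4 + 2×1 = 14
C[0][1] = 3×4 + 2×2 = 16
C[1][0] = 0×4 + 1×1 = 1
C[1][1] = 0×4 + 1×2 = 2
Result: [[14, 16], [1, 2]]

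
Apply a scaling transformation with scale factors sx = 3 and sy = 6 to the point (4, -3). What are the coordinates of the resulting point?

Scaling matrix:
[[3, 0], [0, 6]]
Result: (4 × 3, -3 × 6) = (12, -18)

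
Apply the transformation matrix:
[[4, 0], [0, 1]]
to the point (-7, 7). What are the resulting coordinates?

Matrix multiplication:
[[4, 0], [0, 1]] × [-7, 7]ᵀ
= [(4)(-7) + (0)(7), (0)(-7) + (1)(7)]ᵀ
= [-28, 7]ᵀ
Result: (-28, 7)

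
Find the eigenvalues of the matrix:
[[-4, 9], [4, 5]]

Characteristic equation: det(A - λI) = 0
λ² - (trace)λ + (det) = 0
trace = -4 + 5 = 1, det = (-4)(5) - (9)(4) = -56
λ² - (1)λ + (-56) = 0
λ = (1 ± √((1)² - 4·(-56))) / 2 = (1 ± √225) / 2
Solving: λ = -7, 8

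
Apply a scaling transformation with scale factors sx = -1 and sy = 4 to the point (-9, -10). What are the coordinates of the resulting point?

Scaling matrix:
[[-1, 0], [0, 4]]
Result: (-9 × -1, -10 × 4) = (9, -40)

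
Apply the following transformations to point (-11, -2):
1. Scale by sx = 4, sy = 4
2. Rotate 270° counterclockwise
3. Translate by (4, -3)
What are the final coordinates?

Step 1: Scale → (-44, -8)
Step 2: Rotate 270° → (-8, 44)
Step 3: Translate → (-4, 41)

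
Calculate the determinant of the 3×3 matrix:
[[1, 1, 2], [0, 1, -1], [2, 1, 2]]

Expansion along first row:
det = 1·det([[1,-1],[1,2]]) - 1·det([[0,-1],[2,2]]) + 2·det([[0,1],[2,1]])
    = 1·(1·2 - -1·1) - 1·(0·2 - -1·2) + 2·(0·1 - 1·2)
    = 1·3 - 1·2 + 2·-2
    = 3 + -2 + -4 = -3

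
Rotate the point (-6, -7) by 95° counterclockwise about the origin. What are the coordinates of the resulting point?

Rotation matrix for 95°: [[cos 95°, -sin 95°], [sin 95°, cos 95°]] ≈ [[-0.087156, -0.996195], [0.996195, -0.087156]]
[[-0.087156, -0.996195], [0.996195, -0.087156]] × [-6, -7]ᵀ ≈ [7.4963, -5.3671]ᵀ
Result: (7.4963, -5.3671)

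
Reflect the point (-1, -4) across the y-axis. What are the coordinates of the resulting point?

Reflection across y-axis: (-1, -4) → (1, -4)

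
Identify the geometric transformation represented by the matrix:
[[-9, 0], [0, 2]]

This matrix represents: non-uniform scaling by sx = -9, sy = 2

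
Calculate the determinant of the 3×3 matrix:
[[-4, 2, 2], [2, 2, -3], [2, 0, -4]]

Expansion along first row:
det = -4·det([[2,-3],[0,-4]]) - 2·det([[2,-3],[2,-4]]) + 2·det([[2,2],[2,0]])
    = -4·(2·-4 - -3·0) - 2·(2·-4 - -3·2) + 2·(2·0 - 2·2)
    = -4·-8 - 2·-2 + 2·-4
    = 32 + 4 + -8 = 28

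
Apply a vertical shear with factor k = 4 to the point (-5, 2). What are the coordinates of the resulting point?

Shear matrix for vertical shear with factor k = 4:
[[1, 0], [4, 1]]
Result: (-5, 2) → (-5, -18)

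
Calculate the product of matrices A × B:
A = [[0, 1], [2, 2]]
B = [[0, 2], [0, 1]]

Matrix multiplication:
C[0][0] = 0×0 + 1×0 = 0
C[0][1] = 0×2 + 1×1 = 1
C[1][0] = 2×0 + 2×0 = 0
C[1][1] = 2×2 + 2×1 = 6
Result: [[0, 1], [0, 6]]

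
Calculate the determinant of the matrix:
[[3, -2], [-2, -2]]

For a 2×2 matrix [[a, b], [c, d]], det = ad - bc
det = (3)(-2) - (-2)(-2) = -6 - 4 = -10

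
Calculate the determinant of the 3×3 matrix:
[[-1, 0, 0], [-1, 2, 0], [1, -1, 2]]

Expansion along first row:
det = -1·det([[2,0],[-1,2]]) - 0·det([[-1,0],[1,2]]) + 0·det([[-1,2],[1,-1]])
    = -1·(2·2 - 0·-1) - 0·(-1·2 - 0·1) + 0·(-1·-1 - 2·1)
    = -1·4 - 0·-2 + 0·-1
    = -4 + 0 + 0 = -4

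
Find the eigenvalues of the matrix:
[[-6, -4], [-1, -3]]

Characteristic equation: det(A - λI) = 0
λ² - (trace)λ + (det) = 0
trace = -6 + -3 = -9, det = (-6)(-3) - (-4)(-1) = 14
λ² - (-9)λ + (14) = 0
λ = (-9 ± √((-9)² - 4·(14))) / 2 = (-9 ± √25) / 2
Solving: λ = -7, -2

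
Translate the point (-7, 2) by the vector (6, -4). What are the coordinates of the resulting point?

Translation by (6, -4) (homogeneous matrix [[1, 0, 6], [0, 1, -4], [0, 0, 1]]):
x' = -7 + 6 = -1
y' = 2 + -4 = -2
Result: (-1, -2)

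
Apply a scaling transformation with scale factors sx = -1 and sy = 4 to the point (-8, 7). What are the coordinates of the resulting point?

Scaling matrix:
[[-1, 0], [0, 4]]
Result: (-8 × -1, 7 × 4) = (8, 28)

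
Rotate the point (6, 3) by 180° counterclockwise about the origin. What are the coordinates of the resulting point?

Rotation matrix for 180°: [[cos 180°, -sin 180°], [sin 180°, cos 180°]] = [[-1, 0], [0, -1]]
[[-1, 0], [0, -1]] × [6, 3]ᵀ = [-6, -3]ᵀ
Result: (-6, -3)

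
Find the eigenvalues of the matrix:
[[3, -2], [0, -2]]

Characteristic equation: det(A - λI) = 0
λ² - (trace)λ + (det) = 0
trace = 3 + -2 = 1, det = (3)(-2) - (-2)(0) = -6
λ² - (1)λ + (-6) = 0
λ = (1 ± √((1)² - 4·(-6))) / 2 = (1 ± √25) / 2
Solving: λ = -2, 3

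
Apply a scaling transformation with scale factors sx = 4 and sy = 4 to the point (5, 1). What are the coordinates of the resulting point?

Scaling matrix:
[[4, 0], [0, 4]]
Result: (5 × 4, 1 × 4) = (20, 4)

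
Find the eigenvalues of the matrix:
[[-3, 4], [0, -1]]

Characteristic equation: det(A - λI) = 0
λ² - (trace)λ + (det) = 0
trace = -3 + -1 = -4, det = (-3)(-1) - (4)(0) = 3
λ² - (-4)λ + (3) = 0
λ = (-4 ± √((-4)² - 4·(3))) / 2 = (-4 ± √4) / 2
Solving: λ = -3, -1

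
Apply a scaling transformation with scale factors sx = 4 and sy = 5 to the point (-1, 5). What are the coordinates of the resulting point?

Scaling matrix:
[[4, 0], [0, 5]]
Result: (-1 × 4, 5 × 5) = (-4, 25)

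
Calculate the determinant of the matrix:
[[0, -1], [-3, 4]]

For a 2×2 matrix [[a, b], [c, d]], det = ad - bc
det = (0)(4) - (-1)(-3) = 0 - 3 = -3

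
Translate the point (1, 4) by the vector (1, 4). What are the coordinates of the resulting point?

Translation by (1, 4) (homogeneous matrix [[1, 0, 1], [0, 1, 4], [0, 0, 1]]):
x' = 1 + 1 = 2
y' = 4 + 4 = 8
Result: (2, 8)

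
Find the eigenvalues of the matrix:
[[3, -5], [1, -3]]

Characteristic equation: det(A - λI) = 0
λ² - (trace)λ + (det) = 0
trace = 3 + -3 = 0, det = (3)(-3) - (-5)(1) = -4
λ² - (0)λ + (-4) = 0
λ = (0 ± √((0)² - 4·(-4))) / 2 = (0 ± √16) / 2
Solving: λ = -2, 2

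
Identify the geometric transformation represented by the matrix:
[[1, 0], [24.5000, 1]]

This matrix represents: vertical shear with factor 24.5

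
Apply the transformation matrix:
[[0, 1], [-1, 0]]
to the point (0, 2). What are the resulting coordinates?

Matrix multiplication:
[[0, 1], [-1, 0]] × [0, 2]ᵀ
= [(0)(0) + (1)(2), (-1)(0) + (0)(2)]ᵀ
= [2, 0]ᵀ
Result: (2, 0)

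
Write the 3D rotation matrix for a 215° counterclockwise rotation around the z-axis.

Rotation matrix for counterclockwise 215° around z-axis:
cos(215°) = -0.8192, sin(215°) = -0.5736
Result: [[-0.8192, 0.5736, 0], [-0.5736, -0.8192, 0], [0, 0, 1]]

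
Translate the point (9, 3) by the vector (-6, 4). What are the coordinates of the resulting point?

Translation by (-6, 4) (homogeneous matrix [[1, 0, -6], [0, 1, 4], [0, 0, 1]]):
x' = 9 + -6 = 3
y' = 3 + 4 = 7
Result: (3, 7)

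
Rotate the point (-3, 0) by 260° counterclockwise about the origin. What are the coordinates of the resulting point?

Rotation matrix for 260°: [[cos 260°, -sin 260°], [sin 260°, cos 260°]] ≈ [[-0.173648, 0.984808], [-0.984808, -0.173648]]
[[-0.173648, 0.984808], [-0.984808, -0.173648]] × [-3, 0]ᵀ ≈ [0.5209, 2.9544]ᵀ
Result: (0.5209, 2.9544)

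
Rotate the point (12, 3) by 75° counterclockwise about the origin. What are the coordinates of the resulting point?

Rotation matrix for 75°: [[cos 75°, -sin 75°], [sin 75°, cos 75°]] ≈ [[0.258819, -0.965926], [0.965926, 0.258819]]
[[0.258819, -0.965926], [0.965926, 0.258819]] × [12, 3]ᵀ ≈ [0.2081, 12.3676]ᵀ
Result: (0.2081, 12.3676)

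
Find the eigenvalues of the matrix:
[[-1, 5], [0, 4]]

Characteristic equation: det(A - λI) = 0
λ² - (trace)λ + (det) = 0
trace = -1 + 4 = 3, det = (-1)(4) - (5)(0) = -4
λ² - (3)λ + (-4) = 0
λ = (3 ± √((3)² - 4·(-4))) / 2 = (3 ± √25) / 2
Solving: λ = -1, 4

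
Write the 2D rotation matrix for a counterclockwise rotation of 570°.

Rotation matrix formula: [[cos θ, -sin θ], [sin θ, cos θ]]
For θ = 570°:
cos(570°) = -√3/2
sin(570°) = -1/2
Result: [[-√3/2, 1/2], [-1/2, -√3/2]]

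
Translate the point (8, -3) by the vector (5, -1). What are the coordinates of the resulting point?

Translation by (5, -1) (homogeneous matrix [[1, 0, 5], [0, 1, -1], [0, 0, 1]]):
x' = 8 + 5 = 13
y' = -3 + -1 = -4
Result: (13, -4)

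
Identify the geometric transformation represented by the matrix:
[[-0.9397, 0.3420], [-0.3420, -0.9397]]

This matrix represents: rotation by 200° counterclockwise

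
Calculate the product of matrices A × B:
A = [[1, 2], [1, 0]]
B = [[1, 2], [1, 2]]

Matrix multiplication:
C[0][0] = 1×1 + 2×1 = 3
C[0][1] = 1×2 + 2×2 = 6
C[1][0] = 1×1 + 0×1 = 1
C[1][1] = 1×2 + 0×2 = 2
Result: [[3, 6], [1, 2]]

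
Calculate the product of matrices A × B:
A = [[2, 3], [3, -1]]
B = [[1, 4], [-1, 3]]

Matrix multiplication:
C[0][0] = 2×1 + 3×-1 = -1
C[0][1] = 2×4 + 3×3 = 17
C[1][0] = 3×1 + -1×-1 = 4
C[1][1] = 3×4 + -1×3 = 9
Result: [[-1, 17], [4, 9]]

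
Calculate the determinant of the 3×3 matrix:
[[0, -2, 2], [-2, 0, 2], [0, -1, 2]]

Expansion along first row:
det = 0·det([[0,2],[-1,2]]) - -2·det([[-2,2],[0,2]]) + 2·det([[-2,0],[0,-1]])
    = 0·(0·2 - 2·-1) - -2·(-2·2 - 2·0) + 2·(-2·-1 - 0·0)
    = 0·2 - -2·-4 + 2·2
    = 0 + -8 + 4 = -4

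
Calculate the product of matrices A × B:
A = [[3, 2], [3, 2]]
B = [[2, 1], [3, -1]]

Matrix multiplication:
C[0][0] = 3×2 + 2×3 = 12
C[0][1] = 3×1 + 2×-1 = 1
C[1][0] = 3×2 + 2×3 = 12
C[1][1] = 3×1 + 2×-1 = 1
Result: [[12, 1], [12, 1]]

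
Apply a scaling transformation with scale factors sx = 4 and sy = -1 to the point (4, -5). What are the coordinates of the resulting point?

Scaling matrix:
[[4, 0], [0, -1]]
Result: (4 × 4, -5 × -1) = (16, 5)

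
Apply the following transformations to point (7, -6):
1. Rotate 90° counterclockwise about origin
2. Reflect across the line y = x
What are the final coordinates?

Step 1: Rotate 90° → (6, 7)
Step 2: Reflect across line y = x → (7, 6)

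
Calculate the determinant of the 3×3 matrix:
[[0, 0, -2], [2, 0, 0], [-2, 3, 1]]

Expansion along first row:
det = 0·det([[0,0],[3,1]]) - 0·det([[2,0],[-2,1]]) + -2·det([[2,0],[-2,3]])
    = 0·(0·1 - 0·3) - 0·(2·1 - 0·-2) + -2·(2·3 - 0·-2)
    = 0·0 - 0·2 + -2·6
    = 0 + 0 + -12 = -12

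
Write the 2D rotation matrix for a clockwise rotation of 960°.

Rotation matrix formula: [[cos θ, -sin θ], [sin θ, cos θ]]
A clockwise rotation by 960° is equivalent to a counterclockwise rotation by -960°.
For θ = -960°:
cos(-960°) = -1/2
sin(-960°) = √3/2
Result: [[-1/2, -√3/2], [√3/2, -1/2]]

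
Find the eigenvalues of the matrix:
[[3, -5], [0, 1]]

Characteristic equation: det(A - λI) = 0
λ² - (trace)λ + (det) = 0
trace = 3 + 1 = 4, det = (3)(1) - (-5)(0) = 3
λ² - (4)λ + (3) = 0
λ = (4 ± √((4)² - 4·(3))) / 2 = (4 ± √4) / 2
Solving: λ = 1, 3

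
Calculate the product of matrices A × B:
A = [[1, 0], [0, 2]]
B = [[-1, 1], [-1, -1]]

Matrix multiplication:
C[0][0] = 1×-1 + 0×-1 = -1
C[0][1] = 1×1 + 0×-1 = 1
C[1][0] = 0×-1 + 2×-1 = -2
C[1][1] = 0×1 + 2×-1 = -2
Result: [[-1, 1], [-2, -2]]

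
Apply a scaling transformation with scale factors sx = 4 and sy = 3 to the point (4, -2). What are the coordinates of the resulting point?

Scaling matrix:
[[4, 0], [0, 3]]
Result: (4 × 4, -2 × 3) = (16, -6)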